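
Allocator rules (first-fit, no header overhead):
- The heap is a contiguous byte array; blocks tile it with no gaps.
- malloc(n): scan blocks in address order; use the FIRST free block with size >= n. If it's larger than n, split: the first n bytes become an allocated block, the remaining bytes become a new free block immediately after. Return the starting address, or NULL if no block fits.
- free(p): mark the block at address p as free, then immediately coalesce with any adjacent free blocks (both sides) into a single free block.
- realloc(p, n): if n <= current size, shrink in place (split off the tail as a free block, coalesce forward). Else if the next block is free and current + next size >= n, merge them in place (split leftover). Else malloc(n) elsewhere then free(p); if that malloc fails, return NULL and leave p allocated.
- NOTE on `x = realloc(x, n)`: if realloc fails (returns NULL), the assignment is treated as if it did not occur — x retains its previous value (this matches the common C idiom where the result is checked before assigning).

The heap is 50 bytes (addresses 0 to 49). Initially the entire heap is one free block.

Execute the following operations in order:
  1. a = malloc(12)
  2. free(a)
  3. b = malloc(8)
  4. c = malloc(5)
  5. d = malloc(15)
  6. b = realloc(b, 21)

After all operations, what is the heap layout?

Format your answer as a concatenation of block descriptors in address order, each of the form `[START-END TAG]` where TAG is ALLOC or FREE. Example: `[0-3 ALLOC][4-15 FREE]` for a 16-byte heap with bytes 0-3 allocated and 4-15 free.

Answer: [0-7 FREE][8-12 ALLOC][13-27 ALLOC][28-48 ALLOC][49-49 FREE]

Derivation:
Op 1: a = malloc(12) -> a = 0; heap: [0-11 ALLOC][12-49 FREE]
Op 2: free(a) -> (freed a); heap: [0-49 FREE]
Op 3: b = malloc(8) -> b = 0; heap: [0-7 ALLOC][8-49 FREE]
Op 4: c = malloc(5) -> c = 8; heap: [0-7 ALLOC][8-12 ALLOC][13-49 FREE]
Op 5: d = malloc(15) -> d = 13; heap: [0-7 ALLOC][8-12 ALLOC][13-27 ALLOC][28-49 FREE]
Op 6: b = realloc(b, 21) -> b = 28; heap: [0-7 FREE][8-12 ALLOC][13-27 ALLOC][28-48 ALLOC][49-49 FREE]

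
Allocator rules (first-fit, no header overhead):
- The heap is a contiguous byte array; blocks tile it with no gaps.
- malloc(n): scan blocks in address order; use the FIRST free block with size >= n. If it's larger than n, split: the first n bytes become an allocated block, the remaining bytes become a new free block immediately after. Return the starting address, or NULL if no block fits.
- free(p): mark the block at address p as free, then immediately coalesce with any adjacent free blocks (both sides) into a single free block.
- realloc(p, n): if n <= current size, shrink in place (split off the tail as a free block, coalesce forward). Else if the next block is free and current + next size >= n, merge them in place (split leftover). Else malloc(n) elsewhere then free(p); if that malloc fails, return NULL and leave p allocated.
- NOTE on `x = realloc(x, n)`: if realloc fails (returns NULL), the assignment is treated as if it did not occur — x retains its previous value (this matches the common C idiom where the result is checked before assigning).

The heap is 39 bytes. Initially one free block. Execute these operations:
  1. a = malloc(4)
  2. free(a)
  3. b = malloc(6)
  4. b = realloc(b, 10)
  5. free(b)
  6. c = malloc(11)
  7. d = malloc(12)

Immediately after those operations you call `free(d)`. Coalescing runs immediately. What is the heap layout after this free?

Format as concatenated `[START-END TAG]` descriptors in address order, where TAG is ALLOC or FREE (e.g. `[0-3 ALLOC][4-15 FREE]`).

Answer: [0-10 ALLOC][11-38 FREE]

Derivation:
Op 1: a = malloc(4) -> a = 0; heap: [0-3 ALLOC][4-38 FREE]
Op 2: free(a) -> (freed a); heap: [0-38 FREE]
Op 3: b = malloc(6) -> b = 0; heap: [0-5 ALLOC][6-38 FREE]
Op 4: b = realloc(b, 10) -> b = 0; heap: [0-9 ALLOC][10-38 FREE]
Op 5: free(b) -> (freed b); heap: [0-38 FREE]
Op 6: c = malloc(11) -> c = 0; heap: [0-10 ALLOC][11-38 FREE]
Op 7: d = malloc(12) -> d = 11; heap: [0-10 ALLOC][11-22 ALLOC][23-38 FREE]
free(d): d = 11 -> block [11-22 ALLOC]; mark free, coalesce with adjacent free neighbors -> [0-10 ALLOC][11-38 FREE]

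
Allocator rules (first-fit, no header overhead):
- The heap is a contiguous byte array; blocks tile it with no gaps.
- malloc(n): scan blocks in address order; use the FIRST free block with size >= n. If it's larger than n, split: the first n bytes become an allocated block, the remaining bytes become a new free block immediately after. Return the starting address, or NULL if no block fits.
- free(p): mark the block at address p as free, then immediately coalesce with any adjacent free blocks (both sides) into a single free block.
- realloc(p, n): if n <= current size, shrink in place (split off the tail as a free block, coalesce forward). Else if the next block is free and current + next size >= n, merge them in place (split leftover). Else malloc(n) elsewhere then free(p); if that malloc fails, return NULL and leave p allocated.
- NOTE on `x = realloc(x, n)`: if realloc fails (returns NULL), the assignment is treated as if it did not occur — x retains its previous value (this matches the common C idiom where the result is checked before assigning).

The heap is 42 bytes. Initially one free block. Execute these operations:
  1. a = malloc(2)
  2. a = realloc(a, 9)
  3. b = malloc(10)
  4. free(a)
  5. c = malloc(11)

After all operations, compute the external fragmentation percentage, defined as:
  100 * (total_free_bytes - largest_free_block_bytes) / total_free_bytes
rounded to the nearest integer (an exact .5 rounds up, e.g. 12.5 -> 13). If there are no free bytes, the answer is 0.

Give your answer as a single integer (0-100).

Op 1: a = malloc(2) -> a = 0; heap: [0-1 ALLOC][2-41 FREE]
Op 2: a = realloc(a, 9) -> a = 0; heap: [0-8 ALLOC][9-41 FREE]
Op 3: b = malloc(10) -> b = 9; heap: [0-8 ALLOC][9-18 ALLOC][19-41 FREE]
Op 4: free(a) -> (freed a); heap: [0-8 FREE][9-18 ALLOC][19-41 FREE]
Op 5: c = malloc(11) -> c = 19; heap: [0-8 FREE][9-18 ALLOC][19-29 ALLOC][30-41 FREE]
Free blocks: [9 12] total_free=21 largest=12 -> 100*(21-12)/21 = 900/21 ≈ 42.857 -> rounds to 43

Answer: 43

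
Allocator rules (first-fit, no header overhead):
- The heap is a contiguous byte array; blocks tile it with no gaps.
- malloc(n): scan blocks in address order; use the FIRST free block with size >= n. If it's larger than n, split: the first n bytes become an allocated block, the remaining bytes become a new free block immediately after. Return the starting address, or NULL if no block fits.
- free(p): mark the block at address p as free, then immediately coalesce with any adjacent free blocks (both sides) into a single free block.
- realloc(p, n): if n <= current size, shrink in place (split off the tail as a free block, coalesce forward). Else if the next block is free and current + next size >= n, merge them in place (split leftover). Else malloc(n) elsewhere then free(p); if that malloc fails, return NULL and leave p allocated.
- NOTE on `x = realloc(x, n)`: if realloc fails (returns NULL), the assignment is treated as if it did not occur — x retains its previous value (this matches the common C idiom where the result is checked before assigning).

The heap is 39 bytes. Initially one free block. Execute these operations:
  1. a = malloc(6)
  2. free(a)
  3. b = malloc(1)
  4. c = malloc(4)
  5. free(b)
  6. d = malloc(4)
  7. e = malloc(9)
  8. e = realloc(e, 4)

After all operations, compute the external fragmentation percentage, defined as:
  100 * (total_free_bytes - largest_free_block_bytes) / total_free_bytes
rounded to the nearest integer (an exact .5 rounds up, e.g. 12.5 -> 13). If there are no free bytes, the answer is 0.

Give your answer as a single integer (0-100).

Op 1: a = malloc(6) -> a = 0; heap: [0-5 ALLOC][6-38 FREE]
Op 2: free(a) -> (freed a); heap: [0-38 FREE]
Op 3: b = malloc(1) -> b = 0; heap: [0-0 ALLOC][1-38 FREE]
Op 4: c = malloc(4) -> c = 1; heap: [0-0 ALLOC][1-4 ALLOC][5-38 FREE]
Op 5: free(b) -> (freed b); heap: [0-0 FREE][1-4 ALLOC][5-38 FREE]
Op 6: d = malloc(4) -> d = 5; heap: [0-0 FREE][1-4 ALLOC][5-8 ALLOC][9-38 FREE]
Op 7: e = malloc(9) -> e = 9; heap: [0-0 FREE][1-4 ALLOC][5-8 ALLOC][9-17 ALLOC][18-38 FREE]
Op 8: e = realloc(e, 4) -> e = 9; heap: [0-0 FREE][1-4 ALLOC][5-8 ALLOC][9-12 ALLOC][13-38 FREE]
Free blocks: [1 26] total_free=27 largest=26 -> 100*(27-26)/27 = 100/27 ≈ 3.704 -> rounds to 4

Answer: 4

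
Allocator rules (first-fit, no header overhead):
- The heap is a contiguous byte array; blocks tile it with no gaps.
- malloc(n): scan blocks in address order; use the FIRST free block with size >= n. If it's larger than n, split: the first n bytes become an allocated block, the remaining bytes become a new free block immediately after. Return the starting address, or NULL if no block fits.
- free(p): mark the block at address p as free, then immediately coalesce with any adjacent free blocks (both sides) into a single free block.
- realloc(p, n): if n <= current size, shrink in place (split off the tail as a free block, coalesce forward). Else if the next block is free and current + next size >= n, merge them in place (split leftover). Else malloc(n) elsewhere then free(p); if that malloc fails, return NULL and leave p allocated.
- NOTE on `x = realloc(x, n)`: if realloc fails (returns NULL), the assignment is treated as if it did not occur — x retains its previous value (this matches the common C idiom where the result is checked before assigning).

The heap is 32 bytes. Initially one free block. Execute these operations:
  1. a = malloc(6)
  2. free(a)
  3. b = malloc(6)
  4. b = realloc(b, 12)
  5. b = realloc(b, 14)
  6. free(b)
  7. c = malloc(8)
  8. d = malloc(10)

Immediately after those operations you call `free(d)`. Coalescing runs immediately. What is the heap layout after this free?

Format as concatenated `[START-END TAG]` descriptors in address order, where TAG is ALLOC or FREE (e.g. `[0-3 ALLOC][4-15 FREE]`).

Op 1: a = malloc(6) -> a = 0; heap: [0-5 ALLOC][6-31 FREE]
Op 2: free(a) -> (freed a); heap: [0-31 FREE]
Op 3: b = malloc(6) -> b = 0; heap: [0-5 ALLOC][6-31 FREE]
Op 4: b = realloc(b, 12) -> b = 0; heap: [0-11 ALLOC][12-31 FREE]
Op 5: b = realloc(b, 14) -> b = 0; heap: [0-13 ALLOC][14-31 FREE]
Op 6: free(b) -> (freed b); heap: [0-31 FREE]
Op 7: c = malloc(8) -> c = 0; heap: [0-7 ALLOC][8-31 FREE]
Op 8: d = malloc(10) -> d = 8; heap: [0-7 ALLOC][8-17 ALLOC][18-31 FREE]
free(d): d = 8 -> block [8-17 ALLOC]; mark free, coalesce with adjacent free neighbors -> [0-7 ALLOC][8-31 FREE]

Answer: [0-7 ALLOC][8-31 FREE]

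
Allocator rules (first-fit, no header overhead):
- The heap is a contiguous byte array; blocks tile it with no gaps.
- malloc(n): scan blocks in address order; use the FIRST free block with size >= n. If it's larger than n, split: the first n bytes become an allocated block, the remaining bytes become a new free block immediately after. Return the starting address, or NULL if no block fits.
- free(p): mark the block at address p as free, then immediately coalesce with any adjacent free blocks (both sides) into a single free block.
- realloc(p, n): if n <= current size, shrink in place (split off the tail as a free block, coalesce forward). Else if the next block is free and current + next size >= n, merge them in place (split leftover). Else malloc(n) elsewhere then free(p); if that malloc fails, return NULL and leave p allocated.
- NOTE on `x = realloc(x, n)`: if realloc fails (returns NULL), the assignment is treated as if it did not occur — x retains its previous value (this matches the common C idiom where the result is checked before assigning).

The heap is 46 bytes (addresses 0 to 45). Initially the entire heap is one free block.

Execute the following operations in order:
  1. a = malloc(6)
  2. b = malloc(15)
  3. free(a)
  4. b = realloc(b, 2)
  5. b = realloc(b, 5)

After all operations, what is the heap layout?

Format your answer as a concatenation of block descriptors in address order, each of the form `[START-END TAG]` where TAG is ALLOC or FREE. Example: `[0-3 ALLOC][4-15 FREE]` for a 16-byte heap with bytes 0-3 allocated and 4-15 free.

Answer: [0-5 FREE][6-10 ALLOC][11-45 FREE]

Derivation:
Op 1: a = malloc(6) -> a = 0; heap: [0-5 ALLOC][6-45 FREE]
Op 2: b = malloc(15) -> b = 6; heap: [0-5 ALLOC][6-20 ALLOC][21-45 FREE]
Op 3: free(a) -> (freed a); heap: [0-5 FREE][6-20 ALLOC][21-45 FREE]
Op 4: b = realloc(b, 2) -> b = 6; heap: [0-5 FREE][6-7 ALLOC][8-45 FREE]
Op 5: b = realloc(b, 5) -> b = 6; heap: [0-5 FREE][6-10 ALLOC][11-45 FREE]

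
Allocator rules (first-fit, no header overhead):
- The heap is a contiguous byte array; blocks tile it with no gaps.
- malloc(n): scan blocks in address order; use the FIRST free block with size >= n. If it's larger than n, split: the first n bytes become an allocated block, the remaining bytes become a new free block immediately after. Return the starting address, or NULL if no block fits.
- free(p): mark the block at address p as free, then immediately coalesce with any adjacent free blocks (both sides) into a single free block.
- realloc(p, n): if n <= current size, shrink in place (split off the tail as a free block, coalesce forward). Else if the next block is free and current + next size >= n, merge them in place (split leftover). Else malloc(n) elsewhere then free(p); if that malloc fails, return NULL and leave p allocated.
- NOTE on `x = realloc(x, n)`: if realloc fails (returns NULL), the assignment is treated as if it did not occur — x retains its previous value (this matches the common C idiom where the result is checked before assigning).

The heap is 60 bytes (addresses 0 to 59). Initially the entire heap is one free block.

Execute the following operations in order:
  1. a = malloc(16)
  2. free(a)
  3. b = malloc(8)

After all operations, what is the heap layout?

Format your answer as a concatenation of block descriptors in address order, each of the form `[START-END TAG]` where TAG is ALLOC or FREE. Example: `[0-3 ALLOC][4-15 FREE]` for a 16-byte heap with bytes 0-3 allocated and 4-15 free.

Op 1: a = malloc(16) -> a = 0; heap: [0-15 ALLOC][16-59 FREE]
Op 2: free(a) -> (freed a); heap: [0-59 FREE]
Op 3: b = malloc(8) -> b = 0; heap: [0-7 ALLOC][8-59 FREE]

Answer: [0-7 ALLOC][8-59 FREE]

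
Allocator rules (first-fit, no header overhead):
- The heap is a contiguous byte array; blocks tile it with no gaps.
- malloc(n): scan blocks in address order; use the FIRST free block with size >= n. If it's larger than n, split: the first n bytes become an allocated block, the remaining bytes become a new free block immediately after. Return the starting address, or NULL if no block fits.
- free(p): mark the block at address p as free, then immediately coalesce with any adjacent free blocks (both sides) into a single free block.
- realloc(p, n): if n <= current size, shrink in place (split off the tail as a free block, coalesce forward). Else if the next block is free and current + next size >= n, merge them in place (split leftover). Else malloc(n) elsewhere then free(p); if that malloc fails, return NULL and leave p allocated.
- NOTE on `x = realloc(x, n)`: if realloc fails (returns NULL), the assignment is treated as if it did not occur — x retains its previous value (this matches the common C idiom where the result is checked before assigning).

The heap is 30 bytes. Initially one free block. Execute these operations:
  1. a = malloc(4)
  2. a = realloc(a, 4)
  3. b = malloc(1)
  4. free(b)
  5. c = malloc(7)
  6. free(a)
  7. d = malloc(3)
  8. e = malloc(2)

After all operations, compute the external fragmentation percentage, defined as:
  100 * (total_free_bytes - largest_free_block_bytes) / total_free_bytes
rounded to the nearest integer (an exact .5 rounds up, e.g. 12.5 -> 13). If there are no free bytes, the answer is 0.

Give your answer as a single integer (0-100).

Op 1: a = malloc(4) -> a = 0; heap: [0-3 ALLOC][4-29 FREE]
Op 2: a = realloc(a, 4) -> a = 0; heap: [0-3 ALLOC][4-29 FREE]
Op 3: b = malloc(1) -> b = 4; heap: [0-3 ALLOC][4-4 ALLOC][5-29 FREE]
Op 4: free(b) -> (freed b); heap: [0-3 ALLOC][4-29 FREE]
Op 5: c = malloc(7) -> c = 4; heap: [0-3 ALLOC][4-10 ALLOC][11-29 FREE]
Op 6: free(a) -> (freed a); heap: [0-3 FREE][4-10 ALLOC][11-29 FREE]
Op 7: d = malloc(3) -> d = 0; heap: [0-2 ALLOC][3-3 FREE][4-10 ALLOC][11-29 FREE]
Op 8: e = malloc(2) -> e = 11; heap: [0-2 ALLOC][3-3 FREE][4-10 ALLOC][11-12 ALLOC][13-29 FREE]
Free blocks: [1 17] total_free=18 largest=17 -> 100*(18-17)/18 = 100/18 ≈ 5.556 -> rounds to 6

Answer: 6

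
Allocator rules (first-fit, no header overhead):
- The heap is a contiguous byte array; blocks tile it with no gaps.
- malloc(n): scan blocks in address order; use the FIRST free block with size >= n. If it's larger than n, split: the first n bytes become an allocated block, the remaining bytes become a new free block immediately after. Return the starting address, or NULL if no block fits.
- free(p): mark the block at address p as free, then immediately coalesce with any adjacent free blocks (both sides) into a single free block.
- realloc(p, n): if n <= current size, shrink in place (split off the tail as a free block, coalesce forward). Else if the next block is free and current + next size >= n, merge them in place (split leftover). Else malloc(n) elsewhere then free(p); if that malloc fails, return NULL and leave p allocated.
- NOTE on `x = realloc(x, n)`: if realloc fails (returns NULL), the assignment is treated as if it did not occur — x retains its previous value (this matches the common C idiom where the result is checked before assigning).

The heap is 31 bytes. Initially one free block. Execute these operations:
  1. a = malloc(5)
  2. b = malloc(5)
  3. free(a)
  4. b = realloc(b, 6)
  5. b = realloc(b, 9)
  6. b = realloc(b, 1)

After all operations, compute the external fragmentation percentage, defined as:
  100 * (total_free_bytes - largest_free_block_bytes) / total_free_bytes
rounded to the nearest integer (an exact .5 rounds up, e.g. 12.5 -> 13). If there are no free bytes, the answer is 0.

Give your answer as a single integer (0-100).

Answer: 17

Derivation:
Op 1: a = malloc(5) -> a = 0; heap: [0-4 ALLOC][5-30 FREE]
Op 2: b = malloc(5) -> b = 5; heap: [0-4 ALLOC][5-9 ALLOC][10-30 FREE]
Op 3: free(a) -> (freed a); heap: [0-4 FREE][5-9 ALLOC][10-30 FREE]
Op 4: b = realloc(b, 6) -> b = 5; heap: [0-4 FREE][5-10 ALLOC][11-30 FREE]
Op 5: b = realloc(b, 9) -> b = 5; heap: [0-4 FREE][5-13 ALLOC][14-30 FREE]
Op 6: b = realloc(b, 1) -> b = 5; heap: [0-4 FREE][5-5 ALLOC][6-30 FREE]
Free blocks: [5 25] total_free=30 largest=25 -> 100*(30-25)/30 = 500/30 ≈ 16.667 -> rounds to 17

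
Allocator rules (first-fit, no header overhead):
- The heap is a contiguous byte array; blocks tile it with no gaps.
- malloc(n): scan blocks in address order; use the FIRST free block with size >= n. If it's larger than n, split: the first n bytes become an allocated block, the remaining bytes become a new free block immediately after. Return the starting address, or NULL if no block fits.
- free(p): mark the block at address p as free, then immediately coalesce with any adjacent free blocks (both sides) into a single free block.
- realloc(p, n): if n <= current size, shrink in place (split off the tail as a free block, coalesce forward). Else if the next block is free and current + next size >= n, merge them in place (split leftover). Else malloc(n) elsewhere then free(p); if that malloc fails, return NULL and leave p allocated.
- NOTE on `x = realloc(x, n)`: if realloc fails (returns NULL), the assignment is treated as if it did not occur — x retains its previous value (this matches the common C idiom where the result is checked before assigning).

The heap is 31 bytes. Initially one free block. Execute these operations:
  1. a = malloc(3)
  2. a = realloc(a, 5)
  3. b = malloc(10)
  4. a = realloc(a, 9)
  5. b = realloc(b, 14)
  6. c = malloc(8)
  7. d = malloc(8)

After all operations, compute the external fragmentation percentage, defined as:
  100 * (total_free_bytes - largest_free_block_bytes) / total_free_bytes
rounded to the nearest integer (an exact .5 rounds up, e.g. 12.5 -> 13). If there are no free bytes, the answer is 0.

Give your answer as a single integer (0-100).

Op 1: a = malloc(3) -> a = 0; heap: [0-2 ALLOC][3-30 FREE]
Op 2: a = realloc(a, 5) -> a = 0; heap: [0-4 ALLOC][5-30 FREE]
Op 3: b = malloc(10) -> b = 5; heap: [0-4 ALLOC][5-14 ALLOC][15-30 FREE]
Op 4: a = realloc(a, 9) -> a = 15; heap: [0-4 FREE][5-14 ALLOC][15-23 ALLOC][24-30 FREE]
Op 5: b = realloc(b, 14) -> NULL (b unchanged); heap: [0-4 FREE][5-14 ALLOC][15-23 ALLOC][24-30 FREE]
Op 6: c = malloc(8) -> c = NULL; heap: [0-4 FREE][5-14 ALLOC][15-23 ALLOC][24-30 FREE]
Op 7: d = malloc(8) -> d = NULL; heap: [0-4 FREE][5-14 ALLOC][15-23 ALLOC][24-30 FREE]
Free blocks: [5 7] total_free=12 largest=7 -> 100*(12-7)/12 = 500/12 ≈ 41.667 -> rounds to 42

Answer: 42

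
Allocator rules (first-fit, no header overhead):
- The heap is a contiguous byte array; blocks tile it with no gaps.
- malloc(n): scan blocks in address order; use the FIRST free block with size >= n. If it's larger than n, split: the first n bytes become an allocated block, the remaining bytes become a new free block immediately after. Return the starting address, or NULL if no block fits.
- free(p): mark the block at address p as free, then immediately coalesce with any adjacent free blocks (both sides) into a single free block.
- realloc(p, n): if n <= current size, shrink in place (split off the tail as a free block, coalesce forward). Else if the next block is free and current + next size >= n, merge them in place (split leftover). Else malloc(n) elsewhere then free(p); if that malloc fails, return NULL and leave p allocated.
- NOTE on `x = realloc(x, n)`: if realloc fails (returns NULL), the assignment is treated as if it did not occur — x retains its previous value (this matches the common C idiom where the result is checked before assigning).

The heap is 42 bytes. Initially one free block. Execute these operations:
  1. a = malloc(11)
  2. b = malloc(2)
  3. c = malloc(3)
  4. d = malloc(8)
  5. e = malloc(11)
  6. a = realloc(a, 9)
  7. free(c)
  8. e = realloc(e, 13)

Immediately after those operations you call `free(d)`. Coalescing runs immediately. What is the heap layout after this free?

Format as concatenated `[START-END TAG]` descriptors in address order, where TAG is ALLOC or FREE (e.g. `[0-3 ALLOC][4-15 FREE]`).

Answer: [0-8 ALLOC][9-10 FREE][11-12 ALLOC][13-23 FREE][24-36 ALLOC][37-41 FREE]

Derivation:
Op 1: a = malloc(11) -> a = 0; heap: [0-10 ALLOC][11-41 FREE]
Op 2: b = malloc(2) -> b = 11; heap: [0-10 ALLOC][11-12 ALLOC][13-41 FREE]
Op 3: c = malloc(3) -> c = 13; heap: [0-10 ALLOC][11-12 ALLOC][13-15 ALLOC][16-41 FREE]
Op 4: d = malloc(8) -> d = 16; heap: [0-10 ALLOC][11-12 ALLOC][13-15 ALLOC][16-23 ALLOC][24-41 FREE]
Op 5: e = malloc(11) -> e = 24; heap: [0-10 ALLOC][11-12 ALLOC][13-15 ALLOC][16-23 ALLOC][24-34 ALLOC][35-41 FREE]
Op 6: a = realloc(a, 9) -> a = 0; heap: [0-8 ALLOC][9-10 FREE][11-12 ALLOC][13-15 ALLOC][16-23 ALLOC][24-34 ALLOC][35-41 FREE]
Op 7: free(c) -> (freed c); heap: [0-8 ALLOC][9-10 FREE][11-12 ALLOC][13-15 FREE][16-23 ALLOC][24-34 ALLOC][35-41 FREE]
Op 8: e = realloc(e, 13) -> e = 24; heap: [0-8 ALLOC][9-10 FREE][11-12 ALLOC][13-15 FREE][16-23 ALLOC][24-36 ALLOC][37-41 FREE]
free(d): d = 16 -> block [16-23 ALLOC]; mark free, coalesce with adjacent free neighbors -> [0-8 ALLOC][9-10 FREE][11-12 ALLOC][13-23 FREE][24-36 ALLOC][37-41 FREE]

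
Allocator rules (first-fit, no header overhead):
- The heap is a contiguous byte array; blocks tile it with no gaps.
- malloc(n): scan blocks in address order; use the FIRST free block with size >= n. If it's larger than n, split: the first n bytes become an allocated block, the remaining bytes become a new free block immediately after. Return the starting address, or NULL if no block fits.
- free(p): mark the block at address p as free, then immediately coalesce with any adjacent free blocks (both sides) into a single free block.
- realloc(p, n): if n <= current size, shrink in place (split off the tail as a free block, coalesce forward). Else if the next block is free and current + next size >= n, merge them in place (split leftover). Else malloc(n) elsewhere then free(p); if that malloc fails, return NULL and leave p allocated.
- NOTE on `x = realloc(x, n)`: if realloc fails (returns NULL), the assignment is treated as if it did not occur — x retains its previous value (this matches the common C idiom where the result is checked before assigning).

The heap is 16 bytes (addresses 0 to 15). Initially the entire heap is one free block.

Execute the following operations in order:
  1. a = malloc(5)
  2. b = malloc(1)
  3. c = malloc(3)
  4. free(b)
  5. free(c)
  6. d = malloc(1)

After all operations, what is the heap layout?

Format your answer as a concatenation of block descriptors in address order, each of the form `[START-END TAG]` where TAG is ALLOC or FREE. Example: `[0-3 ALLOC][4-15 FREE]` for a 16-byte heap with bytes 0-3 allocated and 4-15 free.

Answer: [0-4 ALLOC][5-5 ALLOC][6-15 FREE]

Derivation:
Op 1: a = malloc(5) -> a = 0; heap: [0-4 ALLOC][5-15 FREE]
Op 2: b = malloc(1) -> b = 5; heap: [0-4 ALLOC][5-5 ALLOC][6-15 FREE]
Op 3: c = malloc(3) -> c = 6; heap: [0-4 ALLOC][5-5 ALLOC][6-8 ALLOC][9-15 FREE]
Op 4: free(b) -> (freed b); heap: [0-4 ALLOC][5-5 FREE][6-8 ALLOC][9-15 FREE]
Op 5: free(c) -> (freed c); heap: [0-4 ALLOC][5-15 FREE]
Op 6: d = malloc(1) -> d = 5; heap: [0-4 ALLOC][5-5 ALLOC][6-15 FREE]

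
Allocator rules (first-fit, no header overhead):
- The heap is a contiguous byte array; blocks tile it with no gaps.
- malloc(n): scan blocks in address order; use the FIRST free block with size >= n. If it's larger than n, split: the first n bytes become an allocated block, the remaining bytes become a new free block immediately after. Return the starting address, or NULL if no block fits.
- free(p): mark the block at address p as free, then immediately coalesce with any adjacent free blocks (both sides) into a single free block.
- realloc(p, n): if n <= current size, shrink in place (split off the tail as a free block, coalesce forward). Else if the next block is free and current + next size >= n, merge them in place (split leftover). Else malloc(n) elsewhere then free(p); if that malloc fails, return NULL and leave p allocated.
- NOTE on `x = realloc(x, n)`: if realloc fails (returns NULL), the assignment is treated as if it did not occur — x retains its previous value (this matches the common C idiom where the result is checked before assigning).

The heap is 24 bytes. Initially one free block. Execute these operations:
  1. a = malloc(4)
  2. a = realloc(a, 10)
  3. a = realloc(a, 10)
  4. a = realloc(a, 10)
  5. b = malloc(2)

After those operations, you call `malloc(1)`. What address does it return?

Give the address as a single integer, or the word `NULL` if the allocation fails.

Op 1: a = malloc(4) -> a = 0; heap: [0-3 ALLOC][4-23 FREE]
Op 2: a = realloc(a, 10) -> a = 0; heap: [0-9 ALLOC][10-23 FREE]
Op 3: a = realloc(a, 10) -> a = 0; heap: [0-9 ALLOC][10-23 FREE]
Op 4: a = realloc(a, 10) -> a = 0; heap: [0-9 ALLOC][10-23 FREE]
Op 5: b = malloc(2) -> b = 10; heap: [0-9 ALLOC][10-11 ALLOC][12-23 FREE]
malloc(1): first-fit scan over [0-9 ALLOC][10-11 ALLOC][12-23 FREE] -> 12

Answer: 12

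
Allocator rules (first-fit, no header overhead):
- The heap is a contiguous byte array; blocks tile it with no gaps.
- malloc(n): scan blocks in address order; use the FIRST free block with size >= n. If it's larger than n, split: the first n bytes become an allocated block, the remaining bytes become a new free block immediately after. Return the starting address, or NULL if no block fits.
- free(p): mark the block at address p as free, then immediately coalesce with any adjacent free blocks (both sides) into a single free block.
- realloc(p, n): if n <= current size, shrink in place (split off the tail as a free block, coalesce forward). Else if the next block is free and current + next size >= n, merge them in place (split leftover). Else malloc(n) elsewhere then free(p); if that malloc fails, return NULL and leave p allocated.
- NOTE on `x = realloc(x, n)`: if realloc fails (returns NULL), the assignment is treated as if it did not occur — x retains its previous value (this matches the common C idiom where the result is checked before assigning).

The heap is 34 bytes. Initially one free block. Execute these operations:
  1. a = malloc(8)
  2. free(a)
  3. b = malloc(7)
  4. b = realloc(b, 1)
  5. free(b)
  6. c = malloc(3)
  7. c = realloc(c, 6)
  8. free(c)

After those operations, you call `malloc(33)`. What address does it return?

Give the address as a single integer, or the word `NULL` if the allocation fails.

Answer: 0

Derivation:
Op 1: a = malloc(8) -> a = 0; heap: [0-7 ALLOC][8-33 FREE]
Op 2: free(a) -> (freed a); heap: [0-33 FREE]
Op 3: b = malloc(7) -> b = 0; heap: [0-6 ALLOC][7-33 FREE]
Op 4: b = realloc(b, 1) -> b = 0; heap: [0-0 ALLOC][1-33 FREE]
Op 5: free(b) -> (freed b); heap: [0-33 FREE]
Op 6: c = malloc(3) -> c = 0; heap: [0-2 ALLOC][3-33 FREE]
Op 7: c = realloc(c, 6) -> c = 0; heap: [0-5 ALLOC][6-33 FREE]
Op 8: free(c) -> (freed c); heap: [0-33 FREE]
malloc(33): first-fit scan over [0-33 FREE] -> 0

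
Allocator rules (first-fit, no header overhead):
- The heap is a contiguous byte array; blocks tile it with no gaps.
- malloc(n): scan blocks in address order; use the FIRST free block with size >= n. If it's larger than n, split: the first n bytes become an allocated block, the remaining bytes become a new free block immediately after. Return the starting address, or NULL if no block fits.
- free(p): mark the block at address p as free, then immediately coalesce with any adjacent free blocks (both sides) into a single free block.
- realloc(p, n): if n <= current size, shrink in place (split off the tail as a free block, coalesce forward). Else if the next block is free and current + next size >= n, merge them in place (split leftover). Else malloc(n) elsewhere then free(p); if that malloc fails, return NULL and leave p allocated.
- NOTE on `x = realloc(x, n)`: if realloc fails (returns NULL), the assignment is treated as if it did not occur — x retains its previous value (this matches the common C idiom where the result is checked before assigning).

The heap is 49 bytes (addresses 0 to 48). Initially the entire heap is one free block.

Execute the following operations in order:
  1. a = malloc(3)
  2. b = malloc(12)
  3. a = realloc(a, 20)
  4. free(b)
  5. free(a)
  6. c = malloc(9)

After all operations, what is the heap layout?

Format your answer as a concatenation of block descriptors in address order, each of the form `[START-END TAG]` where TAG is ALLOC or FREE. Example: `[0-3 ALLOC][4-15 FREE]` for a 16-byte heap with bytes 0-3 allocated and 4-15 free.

Op 1: a = malloc(3) -> a = 0; heap: [0-2 ALLOC][3-48 FREE]
Op 2: b = malloc(12) -> b = 3; heap: [0-2 ALLOC][3-14 ALLOC][15-48 FREE]
Op 3: a = realloc(a, 20) -> a = 15; heap: [0-2 FREE][3-14 ALLOC][15-34 ALLOC][35-48 FREE]
Op 4: free(b) -> (freed b); heap: [0-14 FREE][15-34 ALLOC][35-48 FREE]
Op 5: free(a) -> (freed a); heap: [0-48 FREE]
Op 6: c = malloc(9) -> c = 0; heap: [0-8 ALLOC][9-48 FREE]

Answer: [0-8 ALLOC][9-48 FREE]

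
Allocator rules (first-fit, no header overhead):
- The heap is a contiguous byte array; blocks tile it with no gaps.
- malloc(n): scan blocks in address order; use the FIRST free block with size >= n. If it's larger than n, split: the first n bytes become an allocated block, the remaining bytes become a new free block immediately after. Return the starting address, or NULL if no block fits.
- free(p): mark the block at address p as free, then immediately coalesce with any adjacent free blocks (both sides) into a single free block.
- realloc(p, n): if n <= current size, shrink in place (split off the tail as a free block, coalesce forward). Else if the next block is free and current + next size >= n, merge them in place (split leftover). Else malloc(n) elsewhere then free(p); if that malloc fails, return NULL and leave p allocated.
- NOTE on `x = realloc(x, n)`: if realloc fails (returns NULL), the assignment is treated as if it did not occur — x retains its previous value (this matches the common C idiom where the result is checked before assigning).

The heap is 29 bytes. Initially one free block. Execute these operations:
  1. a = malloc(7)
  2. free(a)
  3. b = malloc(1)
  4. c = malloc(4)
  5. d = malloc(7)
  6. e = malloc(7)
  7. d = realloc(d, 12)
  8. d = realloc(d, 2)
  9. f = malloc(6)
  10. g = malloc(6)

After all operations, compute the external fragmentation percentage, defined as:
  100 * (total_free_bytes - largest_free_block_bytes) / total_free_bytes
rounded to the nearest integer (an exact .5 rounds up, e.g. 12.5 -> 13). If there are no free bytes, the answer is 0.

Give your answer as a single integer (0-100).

Op 1: a = malloc(7) -> a = 0; heap: [0-6 ALLOC][7-28 FREE]
Op 2: free(a) -> (freed a); heap: [0-28 FREE]
Op 3: b = malloc(1) -> b = 0; heap: [0-0 ALLOC][1-28 FREE]
Op 4: c = malloc(4) -> c = 1; heap: [0-0 ALLOC][1-4 ALLOC][5-28 FREE]
Op 5: d = malloc(7) -> d = 5; heap: [0-0 ALLOC][1-4 ALLOC][5-11 ALLOC][12-28 FREE]
Op 6: e = malloc(7) -> e = 12; heap: [0-0 ALLOC][1-4 ALLOC][5-11 ALLOC][12-18 ALLOC][19-28 FREE]
Op 7: d = realloc(d, 12) -> NULL (d unchanged); heap: [0-0 ALLOC][1-4 ALLOC][5-11 ALLOC][12-18 ALLOC][19-28 FREE]
Op 8: d = realloc(d, 2) -> d = 5; heap: [0-0 ALLOC][1-4 ALLOC][5-6 ALLOC][7-11 FREE][12-18 ALLOC][19-28 FREE]
Op 9: f = malloc(6) -> f = 19; heap: [0-0 ALLOC][1-4 ALLOC][5-6 ALLOC][7-11 FREE][12-18 ALLOC][19-24 ALLOC][25-28 FREE]
Op 10: g = malloc(6) -> g = NULL; heap: [0-0 ALLOC][1-4 ALLOC][5-6 ALLOC][7-11 FREE][12-18 ALLOC][19-24 ALLOC][25-28 FREE]
Free blocks: [5 4] total_free=9 largest=5 -> 100*(9-5)/9 = 400/9 ≈ 44.444 -> rounds to 44

Answer: 44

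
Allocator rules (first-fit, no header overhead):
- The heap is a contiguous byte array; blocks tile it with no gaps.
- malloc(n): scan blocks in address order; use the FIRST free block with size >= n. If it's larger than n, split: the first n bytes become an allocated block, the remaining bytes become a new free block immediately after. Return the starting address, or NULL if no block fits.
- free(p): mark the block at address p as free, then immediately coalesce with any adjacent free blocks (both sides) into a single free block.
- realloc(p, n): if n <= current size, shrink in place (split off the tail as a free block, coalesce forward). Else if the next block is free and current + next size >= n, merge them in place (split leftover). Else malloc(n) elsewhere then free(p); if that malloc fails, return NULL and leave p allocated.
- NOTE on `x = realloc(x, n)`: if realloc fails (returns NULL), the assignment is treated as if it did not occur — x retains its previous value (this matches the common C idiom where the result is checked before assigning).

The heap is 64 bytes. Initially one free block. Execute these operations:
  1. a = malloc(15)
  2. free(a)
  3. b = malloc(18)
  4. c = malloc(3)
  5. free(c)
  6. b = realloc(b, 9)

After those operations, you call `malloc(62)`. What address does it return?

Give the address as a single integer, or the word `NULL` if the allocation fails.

Answer: NULL

Derivation:
Op 1: a = malloc(15) -> a = 0; heap: [0-14 ALLOC][15-63 FREE]
Op 2: free(a) -> (freed a); heap: [0-63 FREE]
Op 3: b = malloc(18) -> b = 0; heap: [0-17 ALLOC][18-63 FREE]
Op 4: c = malloc(3) -> c = 18; heap: [0-17 ALLOC][18-20 ALLOC][21-63 FREE]
Op 5: free(c) -> (freed c); heap: [0-17 ALLOC][18-63 FREE]
Op 6: b = realloc(b, 9) -> b = 0; heap: [0-8 ALLOC][9-63 FREE]
malloc(62): first-fit scan over [0-8 ALLOC][9-63 FREE] -> NULL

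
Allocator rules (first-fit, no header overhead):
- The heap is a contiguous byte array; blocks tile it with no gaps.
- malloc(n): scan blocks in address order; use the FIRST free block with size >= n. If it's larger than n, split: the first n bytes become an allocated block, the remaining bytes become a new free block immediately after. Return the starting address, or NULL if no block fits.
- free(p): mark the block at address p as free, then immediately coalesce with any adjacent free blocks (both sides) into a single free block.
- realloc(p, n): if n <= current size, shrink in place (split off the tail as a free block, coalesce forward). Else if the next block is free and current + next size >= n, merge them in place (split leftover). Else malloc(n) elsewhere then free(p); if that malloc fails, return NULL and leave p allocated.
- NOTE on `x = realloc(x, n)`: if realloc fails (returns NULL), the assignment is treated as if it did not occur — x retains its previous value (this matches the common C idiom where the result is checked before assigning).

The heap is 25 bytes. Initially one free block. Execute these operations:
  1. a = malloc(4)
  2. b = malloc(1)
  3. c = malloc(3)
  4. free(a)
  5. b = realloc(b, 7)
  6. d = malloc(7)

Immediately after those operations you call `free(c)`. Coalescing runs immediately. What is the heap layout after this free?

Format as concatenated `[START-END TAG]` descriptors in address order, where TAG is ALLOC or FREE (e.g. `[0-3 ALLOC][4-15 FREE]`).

Op 1: a = malloc(4) -> a = 0; heap: [0-3 ALLOC][4-24 FREE]
Op 2: b = malloc(1) -> b = 4; heap: [0-3 ALLOC][4-4 ALLOC][5-24 FREE]
Op 3: c = malloc(3) -> c = 5; heap: [0-3 ALLOC][4-4 ALLOC][5-7 ALLOC][8-24 FREE]
Op 4: free(a) -> (freed a); heap: [0-3 FREE][4-4 ALLOC][5-7 ALLOC][8-24 FREE]
Op 5: b = realloc(b, 7) -> b = 8; heap: [0-4 FREE][5-7 ALLOC][8-14 ALLOC][15-24 FREE]
Op 6: d = malloc(7) -> d = 15; heap: [0-4 FREE][5-7 ALLOC][8-14 ALLOC][15-21 ALLOC][22-24 FREE]
free(c): c = 5 -> block [5-7 ALLOC]; mark free, coalesce with adjacent free neighbors -> [0-7 FREE][8-14 ALLOC][15-21 ALLOC][22-24 FREE]

Answer: [0-7 FREE][8-14 ALLOC][15-21 ALLOC][22-24 FREE]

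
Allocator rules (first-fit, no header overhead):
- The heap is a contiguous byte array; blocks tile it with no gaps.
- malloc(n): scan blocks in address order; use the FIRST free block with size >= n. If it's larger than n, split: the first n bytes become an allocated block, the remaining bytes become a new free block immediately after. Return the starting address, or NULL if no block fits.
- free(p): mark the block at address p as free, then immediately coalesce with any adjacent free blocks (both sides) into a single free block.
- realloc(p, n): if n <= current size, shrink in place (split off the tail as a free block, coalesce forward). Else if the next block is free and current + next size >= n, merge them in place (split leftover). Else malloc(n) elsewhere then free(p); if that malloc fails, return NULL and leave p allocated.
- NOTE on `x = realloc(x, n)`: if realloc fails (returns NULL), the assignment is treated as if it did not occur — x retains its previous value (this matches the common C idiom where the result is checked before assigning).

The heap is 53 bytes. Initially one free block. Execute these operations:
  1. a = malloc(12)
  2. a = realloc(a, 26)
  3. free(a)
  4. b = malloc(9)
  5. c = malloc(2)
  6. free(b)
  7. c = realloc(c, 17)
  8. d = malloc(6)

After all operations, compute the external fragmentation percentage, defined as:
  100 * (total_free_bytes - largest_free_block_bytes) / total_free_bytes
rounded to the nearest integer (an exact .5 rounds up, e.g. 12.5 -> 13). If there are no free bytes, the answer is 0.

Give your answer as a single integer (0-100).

Op 1: a = malloc(12) -> a = 0; heap: [0-11 ALLOC][12-52 FREE]
Op 2: a = realloc(a, 26) -> a = 0; heap: [0-25 ALLOC][26-52 FREE]
Op 3: free(a) -> (freed a); heap: [0-52 FREE]
Op 4: b = malloc(9) -> b = 0; heap: [0-8 ALLOC][9-52 FREE]
Op 5: c = malloc(2) -> c = 9; heap: [0-8 ALLOC][9-10 ALLOC][11-52 FREE]
Op 6: free(b) -> (freed b); heap: [0-8 FREE][9-10 ALLOC][11-52 FREE]
Op 7: c = realloc(c, 17) -> c = 9; heap: [0-8 FREE][9-25 ALLOC][26-52 FREE]
Op 8: d = malloc(6) -> d = 0; heap: [0-5 ALLOC][6-8 FREE][9-25 ALLOC][26-52 FREE]
Free blocks: [3 27] total_free=30 largest=27 -> 100*(30-27)/30 = 300/30 = 10

Answer: 10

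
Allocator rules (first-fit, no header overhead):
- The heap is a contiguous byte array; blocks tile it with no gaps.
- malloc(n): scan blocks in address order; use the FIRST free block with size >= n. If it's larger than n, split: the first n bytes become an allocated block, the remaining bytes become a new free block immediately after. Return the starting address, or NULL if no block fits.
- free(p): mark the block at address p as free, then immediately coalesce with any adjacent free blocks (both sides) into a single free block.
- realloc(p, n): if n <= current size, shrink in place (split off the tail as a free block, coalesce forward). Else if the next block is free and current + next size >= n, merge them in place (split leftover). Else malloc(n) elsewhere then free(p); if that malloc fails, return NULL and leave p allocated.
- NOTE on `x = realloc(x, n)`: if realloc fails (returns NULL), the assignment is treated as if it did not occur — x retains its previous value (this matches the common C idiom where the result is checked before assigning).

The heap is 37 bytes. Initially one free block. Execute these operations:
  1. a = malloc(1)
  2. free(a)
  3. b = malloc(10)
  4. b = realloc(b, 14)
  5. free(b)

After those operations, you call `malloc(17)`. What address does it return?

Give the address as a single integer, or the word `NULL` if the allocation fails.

Answer: 0

Derivation:
Op 1: a = malloc(1) -> a = 0; heap: [0-0 ALLOC][1-36 FREE]
Op 2: free(a) -> (freed a); heap: [0-36 FREE]
Op 3: b = malloc(10) -> b = 0; heap: [0-9 ALLOC][10-36 FREE]
Op 4: b = realloc(b, 14) -> b = 0; heap: [0-13 ALLOC][14-36 FREE]
Op 5: free(b) -> (freed b); heap: [0-36 FREE]
malloc(17): first-fit scan over [0-36 FREE] -> 0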